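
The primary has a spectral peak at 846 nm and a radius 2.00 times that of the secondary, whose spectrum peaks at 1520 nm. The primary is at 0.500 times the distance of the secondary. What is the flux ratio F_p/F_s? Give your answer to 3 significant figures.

167

Wien's law: T_p/T_s = λ_s/λ_p = 1520/846 = 1.797.
L_p/L_s = (R_p/R_s)²(T_p/T_s)⁴ = (2.00)²(1.797)⁴ = 41.68.
F_p/F_s = (L_p/L_s)/(d_p/d_s)² = 41.68/(0.500)² = 166.7.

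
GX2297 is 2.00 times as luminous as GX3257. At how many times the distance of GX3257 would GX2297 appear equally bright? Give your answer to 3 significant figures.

Equal flux requires L_GX2297/d_GX2297² = L_GX3257/d_GX3257², so d_GX2297/d_GX3257 = √(L_GX2297/L_GX3257)
= √(2.00) = 1.414.

1.41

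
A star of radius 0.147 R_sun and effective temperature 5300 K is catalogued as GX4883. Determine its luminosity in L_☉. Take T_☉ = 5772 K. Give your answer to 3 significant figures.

0.0154 L_☉

L/L_☉ = (R/R_☉)² (T/T_☉)⁴ = (0.147)² × (5300/5772)⁴
       = 0.02161 × (0.9182)⁴ = 0.02161 × 0.7109 = 0.01536.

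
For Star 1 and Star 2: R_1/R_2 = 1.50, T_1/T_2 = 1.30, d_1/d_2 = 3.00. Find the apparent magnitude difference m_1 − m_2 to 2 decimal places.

0.37

L_1/L_2 = (1.50)²(1.30)⁴ = 6.426.
F_1/F_2 = (L_1/L_2)/(d_1/d_2)² = 6.426/9.000 = 0.7140.
m_1 − m_2 = −2.5 log₁₀(0.7140) = 0.37.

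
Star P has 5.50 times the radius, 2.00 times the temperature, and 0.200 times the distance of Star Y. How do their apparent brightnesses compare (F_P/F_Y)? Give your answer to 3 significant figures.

L_P/L_Y = (R_P/R_Y)²(T_P/T_Y)⁴ = (5.50)² × (2.00)⁴ = 484.0.
F_P/F_Y = (L_P/L_Y)/(d_P/d_Y)² = 484.0 / (0.200)² = 1.210×10^4.

1.21×10^4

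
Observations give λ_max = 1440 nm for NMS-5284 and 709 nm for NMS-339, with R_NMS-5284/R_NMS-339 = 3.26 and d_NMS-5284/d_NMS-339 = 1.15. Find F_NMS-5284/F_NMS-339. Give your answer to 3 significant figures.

0.472

Wien's law: T_NMS-5284/T_NMS-339 = λ_NMS-339/λ_NMS-5284 = 709/1440 = 0.4924.
L_NMS-5284/L_NMS-339 = (R_NMS-5284/R_NMS-339)²(T_NMS-5284/T_NMS-339)⁴ = (3.26)²(0.4924)⁴ = 0.6246.
F_NMS-5284/F_NMS-339 = (L_NMS-5284/L_NMS-339)/(d_NMS-5284/d_NMS-339)² = 0.6246/(1.15)² = 0.4723.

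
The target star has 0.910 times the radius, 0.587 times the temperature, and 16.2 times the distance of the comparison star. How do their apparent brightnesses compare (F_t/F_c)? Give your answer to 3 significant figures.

3.75×10^-4

L_t/L_c = (R_t/R_c)²(T_t/T_c)⁴ = (0.910)² × (0.587)⁴ = 0.09832.
F_t/F_c = (L_t/L_c)/(d_t/d_c)² = 0.09832 / (16.2)² = 3.746×10^-4.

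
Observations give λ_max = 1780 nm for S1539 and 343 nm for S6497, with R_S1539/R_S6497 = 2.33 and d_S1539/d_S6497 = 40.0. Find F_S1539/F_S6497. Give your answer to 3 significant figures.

Wien's law: T_S1539/T_S6497 = λ_S6497/λ_S1539 = 343/1780 = 0.1927.
L_S1539/L_S6497 = (R_S1539/R_S6497)²(T_S1539/T_S6497)⁴ = (2.33)²(0.1927)⁴ = 0.007485.
F_S1539/F_S6497 = (L_S1539/L_S6497)/(d_S1539/d_S6497)² = 0.007485/(40.0)² = 4.678×10^-6.

4.68×10^-6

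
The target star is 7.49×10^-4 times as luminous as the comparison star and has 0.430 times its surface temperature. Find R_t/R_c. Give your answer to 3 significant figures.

L ∝ R²T⁴ gives R ∝ √L / T², so
R_t/R_c = √(7.49×10^-4) / (0.430)² = 0.02737 / 0.1849 = 0.1480.

0.148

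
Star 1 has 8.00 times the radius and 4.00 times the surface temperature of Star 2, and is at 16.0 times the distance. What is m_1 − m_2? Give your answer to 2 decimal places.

-4.52

L_1/L_2 = (8.00)²(4.00)⁴ = 1.638×10^4.
F_1/F_2 = (L_1/L_2)/(d_1/d_2)² = 1.638×10^4/256.0 = 64.00.
m_1 − m_2 = −2.5 log₁₀(64.00) = -4.52.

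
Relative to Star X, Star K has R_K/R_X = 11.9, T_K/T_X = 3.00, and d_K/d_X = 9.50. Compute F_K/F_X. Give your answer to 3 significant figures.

127

L_K/L_X = (R_K/R_X)²(T_K/T_X)⁴ = (11.9)² × (3.00)⁴ = 1.147×10^4.
F_K/F_X = (L_K/L_X)/(d_K/d_X)² = 1.147×10^4 / (9.50)² = 127.1.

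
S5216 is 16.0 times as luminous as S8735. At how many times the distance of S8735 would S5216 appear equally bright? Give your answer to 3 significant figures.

Equal flux requires L_S5216/d_S5216² = L_S8735/d_S8735², so d_S5216/d_S8735 = √(L_S5216/L_S8735)
= √(16.0) = 4.000.

4.00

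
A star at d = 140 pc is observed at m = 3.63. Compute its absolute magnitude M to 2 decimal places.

-2.10

M = m − 5 log₁₀(d/10 pc) = 3.63 − 5 log₁₀(140/10)
  = 3.63 − 5 × 1.146 = 3.63 − 5.73 = -2.10.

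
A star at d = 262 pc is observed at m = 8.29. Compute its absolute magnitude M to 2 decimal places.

1.20

M = m − 5 log₁₀(d/10 pc) = 8.29 − 5 log₁₀(262/10)
  = 8.29 − 5 × 1.418 = 8.29 − 7.09 = 1.20.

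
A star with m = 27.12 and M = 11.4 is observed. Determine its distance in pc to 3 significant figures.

1.39×10^4 pc

m − M = 5 log₁₀(d/10 pc)
27.12 − (11.4) = 15.72 = 5 log₁₀(d/10)
d = 10 × 10^(15.72/5) = 10 × 10^3.144 = 1.393×10^4 pc.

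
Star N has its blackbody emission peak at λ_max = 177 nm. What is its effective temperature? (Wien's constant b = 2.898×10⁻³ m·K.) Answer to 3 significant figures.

T = b/λ_max = 2.898×10⁻³ / (177×10⁻⁹) = 1.637×10^4 K.

1.64×10^4 K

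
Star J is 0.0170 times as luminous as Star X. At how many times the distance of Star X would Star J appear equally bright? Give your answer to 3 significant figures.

Equal flux requires L_J/d_J² = L_X/d_X², so d_J/d_X = √(L_J/L_X)
= √(0.0170) = 0.1304.

0.130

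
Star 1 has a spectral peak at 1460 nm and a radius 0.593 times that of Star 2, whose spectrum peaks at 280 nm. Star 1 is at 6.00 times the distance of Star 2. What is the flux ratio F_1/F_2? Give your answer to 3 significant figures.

Wien's law: T_1/T_2 = λ_2/λ_1 = 280/1460 = 0.1918.
L_1/L_2 = (R_1/R_2)²(T_1/T_2)⁴ = (0.593)²(0.1918)⁴ = 4.757×10^-4.
F_1/F_2 = (L_1/L_2)/(d_1/d_2)² = 4.757×10^-4/(6.00)² = 1.321×10^-5.

1.32×10^-5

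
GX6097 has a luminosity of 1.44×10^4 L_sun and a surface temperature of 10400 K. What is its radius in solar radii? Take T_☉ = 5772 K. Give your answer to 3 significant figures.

R/R_☉ = √(L/L_☉) / (T/T_☉)² = √(1.44×10^4) / (1.802)²
       = 120.0 / 3.246 = 36.96.

37.0 solar radii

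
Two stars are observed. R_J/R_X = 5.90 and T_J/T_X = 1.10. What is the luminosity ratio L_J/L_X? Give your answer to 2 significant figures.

From the Stefan–Boltzmann law, L ∝ R²T⁴, so
L_J/L_X = (R_J/R_X)² (T_J/T_X)⁴ = (5.90)² × (1.10)⁴ = 34.81 × 1.464 = 50.97.

51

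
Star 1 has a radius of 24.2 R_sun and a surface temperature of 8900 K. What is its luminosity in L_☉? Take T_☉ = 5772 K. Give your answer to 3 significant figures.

L/L_☉ = (R/R_☉)² (T/T_☉)⁴ = (24.2)² × (8900/5772)⁴
       = 585.6 × (1.542)⁴ = 585.6 × 5.653 = 3310.

3.31×10^3 L_☉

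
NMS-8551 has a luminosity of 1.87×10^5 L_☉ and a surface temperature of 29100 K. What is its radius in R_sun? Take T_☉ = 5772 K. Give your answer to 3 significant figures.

R/R_☉ = √(L/L_☉) / (T/T_☉)² = √(1.87×10^5) / (5.042)²
       = 432.4 / 25.42 = 17.01.

17.0 R_sun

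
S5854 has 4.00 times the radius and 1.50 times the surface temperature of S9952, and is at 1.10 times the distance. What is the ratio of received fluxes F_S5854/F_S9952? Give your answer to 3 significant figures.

L_S5854/L_S9952 = (R_S5854/R_S9952)²(T_S5854/T_S9952)⁴ = (4.00)² × (1.50)⁴ = 81.00.
F_S5854/F_S9952 = (L_S5854/L_S9952)/(d_S5854/d_S9952)² = 81.00 / (1.10)² = 66.94.

66.9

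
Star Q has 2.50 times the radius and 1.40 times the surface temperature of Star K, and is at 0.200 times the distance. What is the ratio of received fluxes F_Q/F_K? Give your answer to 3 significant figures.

600

L_Q/L_K = (R_Q/R_K)²(T_Q/T_K)⁴ = (2.50)² × (1.40)⁴ = 24.01.
F_Q/F_K = (L_Q/L_K)/(d_Q/d_K)² = 24.01 / (0.200)² = 600.2.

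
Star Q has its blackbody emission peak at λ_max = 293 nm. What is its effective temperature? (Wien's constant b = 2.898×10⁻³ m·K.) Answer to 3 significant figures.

T = b/λ_max = 2.898×10⁻³ / (293×10⁻⁹) = 9891 K.

9.89×10^3 K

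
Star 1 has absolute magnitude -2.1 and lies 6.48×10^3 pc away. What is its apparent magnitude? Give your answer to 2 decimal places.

m = M + 5 log₁₀(d/10 pc) = -2.1 + 5 log₁₀(6.48×10^3/10)
  = -2.1 + 5 × 2.812 = -2.1 + 14.06 = 11.96.

11.96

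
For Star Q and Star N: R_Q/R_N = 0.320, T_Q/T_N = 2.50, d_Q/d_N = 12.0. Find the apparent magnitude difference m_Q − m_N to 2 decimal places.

3.89

L_Q/L_N = (0.320)²(2.50)⁴ = 4.000.
F_Q/F_N = (L_Q/L_N)/(d_Q/d_N)² = 4.000/144.0 = 0.02778.
m_Q − m_N = −2.5 log₁₀(0.02778) = 3.89.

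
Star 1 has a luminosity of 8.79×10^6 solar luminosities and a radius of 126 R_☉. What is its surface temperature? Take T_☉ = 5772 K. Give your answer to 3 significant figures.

T/T_☉ = (L/L_☉)^(1/4) / (R/R_☉)^(1/2)
T = 5772 × (8.79×10^6)^(1/4) / √(126) = 5772 × 54.45 / 11.22 = 2.800×10^4 K.

2.80×10^4 K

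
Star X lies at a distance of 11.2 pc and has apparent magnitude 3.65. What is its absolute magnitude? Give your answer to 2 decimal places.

M = m − 5 log₁₀(d/10 pc) = 3.65 − 5 log₁₀(11.2/10)
  = 3.65 − 5 × 0.049 = 3.65 − 0.25 = 3.40.

3.40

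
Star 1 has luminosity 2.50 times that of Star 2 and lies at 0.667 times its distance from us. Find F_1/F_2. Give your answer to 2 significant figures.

5.6

F = L/(4πd²), so F_1/F_2 = (L_1/L_2) / (d_1/d_2)²
= 2.50 / (0.667)² = 2.50 / 0.4449 = 5.619.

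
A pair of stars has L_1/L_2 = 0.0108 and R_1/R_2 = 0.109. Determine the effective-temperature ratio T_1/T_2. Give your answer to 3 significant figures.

0.976

L ∝ R²T⁴ gives T ∝ (L/R²)^(1/4), so
T_1/T_2 = (0.0108 / 0.109²)^(1/4) = (0.9090)^(1/4) = 0.9764.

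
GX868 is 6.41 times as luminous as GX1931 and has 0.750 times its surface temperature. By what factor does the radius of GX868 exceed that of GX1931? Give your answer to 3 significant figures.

4.50

L ∝ R²T⁴ gives R ∝ √L / T², so
R_GX868/R_GX1931 = √(6.41) / (0.750)² = 2.532 / 0.5625 = 4.501.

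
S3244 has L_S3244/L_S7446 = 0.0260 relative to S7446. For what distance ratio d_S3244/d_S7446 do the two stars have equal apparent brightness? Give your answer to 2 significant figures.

Equal flux requires L_S3244/d_S3244² = L_S7446/d_S7446², so d_S3244/d_S7446 = √(L_S3244/L_S7446)
= √(0.0260) = 0.1612.

0.16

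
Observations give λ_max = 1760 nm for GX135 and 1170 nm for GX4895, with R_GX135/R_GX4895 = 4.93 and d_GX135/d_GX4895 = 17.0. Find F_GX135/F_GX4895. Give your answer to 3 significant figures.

Wien's law: T_GX135/T_GX4895 = λ_GX4895/λ_GX135 = 1170/1760 = 0.6648.
L_GX135/L_GX4895 = (R_GX135/R_GX4895)²(T_GX135/T_GX4895)⁴ = (4.93)²(0.6648)⁴ = 4.747.
F_GX135/F_GX4895 = (L_GX135/L_GX4895)/(d_GX135/d_GX4895)² = 4.747/(17.0)² = 0.01642.

0.0164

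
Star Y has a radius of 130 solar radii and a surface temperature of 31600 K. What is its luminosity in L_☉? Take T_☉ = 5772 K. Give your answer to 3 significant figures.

1.52×10^7 L_☉

L/L_☉ = (R/R_☉)² (T/T_☉)⁴ = (130)² × (31600/5772)⁴
       = 1.690×10^4 × (5.475)⁴ = 1.690×10^4 × 898.3 = 1.518×10^7.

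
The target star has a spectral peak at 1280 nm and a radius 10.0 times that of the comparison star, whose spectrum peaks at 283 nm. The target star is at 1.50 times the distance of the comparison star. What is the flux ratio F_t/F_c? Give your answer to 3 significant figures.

Wien's law: T_t/T_c = λ_c/λ_t = 283/1280 = 0.2211.
L_t/L_c = (R_t/R_c)²(T_t/T_c)⁴ = (10.0)²(0.2211)⁴ = 0.2389.
F_t/F_c = (L_t/L_c)/(d_t/d_c)² = 0.2389/(1.50)² = 0.1062.

0.106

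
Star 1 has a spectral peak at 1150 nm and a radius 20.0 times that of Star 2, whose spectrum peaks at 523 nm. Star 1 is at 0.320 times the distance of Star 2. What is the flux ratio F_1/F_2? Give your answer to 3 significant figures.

167

Wien's law: T_1/T_2 = λ_2/λ_1 = 523/1150 = 0.4548.
L_1/L_2 = (R_1/R_2)²(T_1/T_2)⁴ = (20.0)²(0.4548)⁴ = 17.11.
F_1/F_2 = (L_1/L_2)/(d_1/d_2)² = 17.11/(0.320)² = 167.1.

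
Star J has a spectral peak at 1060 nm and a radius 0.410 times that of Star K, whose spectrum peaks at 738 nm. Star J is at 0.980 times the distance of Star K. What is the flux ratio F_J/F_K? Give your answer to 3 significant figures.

Wien's law: T_J/T_K = λ_K/λ_J = 738/1060 = 0.6962.
L_J/L_K = (R_J/R_K)²(T_J/T_K)⁴ = (0.410)²(0.6962)⁴ = 0.03950.
F_J/F_K = (L_J/L_K)/(d_J/d_K)² = 0.03950/(0.980)² = 0.04113.

0.0411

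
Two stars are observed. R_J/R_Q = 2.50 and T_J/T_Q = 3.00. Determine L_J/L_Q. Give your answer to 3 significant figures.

From the Stefan–Boltzmann law, L ∝ R²T⁴, so
L_J/L_Q = (R_J/R_Q)² (T_J/T_Q)⁴ = (2.50)² × (3.00)⁴ = 6.250 × 81.00 = 506.2.

506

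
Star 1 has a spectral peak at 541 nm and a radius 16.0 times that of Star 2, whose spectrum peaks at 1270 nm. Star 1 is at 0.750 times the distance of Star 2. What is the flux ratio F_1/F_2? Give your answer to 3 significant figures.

Wien's law: T_1/T_2 = λ_2/λ_1 = 1270/541 = 2.348.
L_1/L_2 = (R_1/R_2)²(T_1/T_2)⁴ = (16.0)²(2.348)⁴ = 7774.
F_1/F_2 = (L_1/L_2)/(d_1/d_2)² = 7774/(0.750)² = 1.382×10^4.

1.38×10^4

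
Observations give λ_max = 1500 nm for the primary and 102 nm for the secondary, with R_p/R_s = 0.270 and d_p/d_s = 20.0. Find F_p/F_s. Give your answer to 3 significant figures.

Wien's law: T_p/T_s = λ_s/λ_p = 102/1500 = 0.06800.
L_p/L_s = (R_p/R_s)²(T_p/T_s)⁴ = (0.270)²(0.06800)⁴ = 1.559×10^-6.
F_p/F_s = (L_p/L_s)/(d_p/d_s)² = 1.559×10^-6/(20.0)² = 3.897×10^-9.

3.90×10^-9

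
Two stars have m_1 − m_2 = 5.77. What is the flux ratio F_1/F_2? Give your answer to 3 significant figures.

F_1/F_2 = 10^(−(m_1 − m_2)/2.5) = 10^(-5.77/2.5) = 10^-2.308 = 0.004920.

0.00492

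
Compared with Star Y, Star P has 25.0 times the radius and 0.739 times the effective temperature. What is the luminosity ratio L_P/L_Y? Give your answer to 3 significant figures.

From the Stefan–Boltzmann law, L ∝ R²T⁴, so
L_P/L_Y = (R_P/R_Y)² (T_P/T_Y)⁴ = (25.0)² × (0.739)⁴ = 625.0 × 0.2982 = 186.4.

186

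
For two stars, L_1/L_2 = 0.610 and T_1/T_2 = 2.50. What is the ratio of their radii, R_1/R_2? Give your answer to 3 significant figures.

L ∝ R²T⁴ gives R ∝ √L / T², so
R_1/R_2 = √(0.610) / (2.50)² = 0.7810 / 6.250 = 0.1250.

0.125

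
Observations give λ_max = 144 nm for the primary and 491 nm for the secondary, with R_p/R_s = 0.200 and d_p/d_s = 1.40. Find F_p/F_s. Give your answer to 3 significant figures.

Wien's law: T_p/T_s = λ_s/λ_p = 491/144 = 3.410.
L_p/L_s = (R_p/R_s)²(T_p/T_s)⁴ = (0.200)²(3.410)⁴ = 5.407.
F_p/F_s = (L_p/L_s)/(d_p/d_s)² = 5.407/(1.40)² = 2.759.

2.76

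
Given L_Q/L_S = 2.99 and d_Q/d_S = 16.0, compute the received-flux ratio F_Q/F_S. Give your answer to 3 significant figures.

0.0117

F = L/(4πd²), so F_Q/F_S = (L_Q/L_S) / (d_Q/d_S)²
= 2.99 / (16.0)² = 2.99 / 256.0 = 0.01168.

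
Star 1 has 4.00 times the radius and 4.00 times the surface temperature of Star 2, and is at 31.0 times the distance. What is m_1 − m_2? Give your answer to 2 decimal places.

L_1/L_2 = (4.00)²(4.00)⁴ = 4096.
F_1/F_2 = (L_1/L_2)/(d_1/d_2)² = 4096/961.0 = 4.262.
m_1 − m_2 = −2.5 log₁₀(4.262) = -1.57.

-1.57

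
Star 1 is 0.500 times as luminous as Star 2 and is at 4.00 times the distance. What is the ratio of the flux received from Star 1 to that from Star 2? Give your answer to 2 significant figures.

0.031

F = L/(4πd²), so F_1/F_2 = (L_1/L_2) / (d_1/d_2)²
= 0.500 / (4.00)² = 0.500 / 16.00 = 0.03125.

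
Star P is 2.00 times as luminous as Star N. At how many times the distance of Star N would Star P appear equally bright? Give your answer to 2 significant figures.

Equal flux requires L_P/d_P² = L_N/d_N², so d_P/d_N = √(L_P/L_N)
= √(2.00) = 1.414.

1.4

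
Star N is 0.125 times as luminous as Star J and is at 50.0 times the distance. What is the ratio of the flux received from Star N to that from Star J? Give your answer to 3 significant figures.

F = L/(4πd²), so F_N/F_J = (L_N/L_J) / (d_N/d_J)²
= 0.125 / (50.0)² = 0.125 / 2500 = 5.000×10^-5.

5.00×10^-5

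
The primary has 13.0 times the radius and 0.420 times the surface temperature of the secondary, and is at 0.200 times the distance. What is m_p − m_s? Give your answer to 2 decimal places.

-5.30

L_p/L_s = (13.0)²(0.420)⁴ = 5.259.
F_p/F_s = (L_p/L_s)/(d_p/d_s)² = 5.259/0.04000 = 131.5.
m_p − m_s = −2.5 log₁₀(131.5) = -5.30.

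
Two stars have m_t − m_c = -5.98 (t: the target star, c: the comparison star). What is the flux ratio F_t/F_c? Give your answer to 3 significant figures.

F_t/F_c = 10^(−(m_t − m_c)/2.5) = 10^(5.98/2.5) = 10^2.392 = 246.6.

247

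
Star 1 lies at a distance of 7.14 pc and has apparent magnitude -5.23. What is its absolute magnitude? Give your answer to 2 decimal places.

M = m − 5 log₁₀(d/10 pc) = -5.23 − 5 log₁₀(7.14/10)
  = -5.23 − 5 × -0.146 = -5.23 − -0.73 = -4.50.

-4.50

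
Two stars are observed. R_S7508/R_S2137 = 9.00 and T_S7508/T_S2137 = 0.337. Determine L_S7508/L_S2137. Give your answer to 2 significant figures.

1.0

From the Stefan–Boltzmann law, L ∝ R²T⁴, so
L_S7508/L_S2137 = (R_S7508/R_S2137)² (T_S7508/T_S2137)⁴ = (9.00)² × (0.337)⁴ = 81.00 × 0.01290 = 1.045.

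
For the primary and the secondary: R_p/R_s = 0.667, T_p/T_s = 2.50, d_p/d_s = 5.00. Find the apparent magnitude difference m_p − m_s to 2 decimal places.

0.39

L_p/L_s = (0.667)²(2.50)⁴ = 17.38.
F_p/F_s = (L_p/L_s)/(d_p/d_s)² = 17.38/25.00 = 0.6951.
m_p − m_s = −2.5 log₁₀(0.6951) = 0.39.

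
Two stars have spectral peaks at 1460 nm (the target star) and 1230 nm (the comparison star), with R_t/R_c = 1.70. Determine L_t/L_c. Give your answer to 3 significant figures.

1.46

Wien's law gives T ∝ 1/λ_max, so T_t/T_c = λ_c/λ_t = 1230/1460 = 0.8425.
Then L ∝ R²T⁴ gives L_t/L_c = (1.70)² × (0.8425)⁴ = 2.890 × 0.5037 = 1.456.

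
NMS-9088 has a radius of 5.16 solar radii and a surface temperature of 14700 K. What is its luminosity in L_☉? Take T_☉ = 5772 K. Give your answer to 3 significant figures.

L/L_☉ = (R/R_☉)² (T/T_☉)⁴ = (5.16)² × (14700/5772)⁴
       = 26.63 × (2.547)⁴ = 26.63 × 42.07 = 1120.

1.12×10^3 L_☉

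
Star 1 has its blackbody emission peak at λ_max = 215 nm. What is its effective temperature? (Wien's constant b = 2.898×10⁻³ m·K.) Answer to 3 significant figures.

T = b/λ_max = 2.898×10⁻³ / (215×10⁻⁹) = 1.348×10^4 K.

1.35×10^4 K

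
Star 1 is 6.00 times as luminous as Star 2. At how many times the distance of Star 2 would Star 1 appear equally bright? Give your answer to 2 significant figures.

Equal flux requires L_1/d_1² = L_2/d_2², so d_1/d_2 = √(L_1/L_2)
= √(6.00) = 2.449.

2.4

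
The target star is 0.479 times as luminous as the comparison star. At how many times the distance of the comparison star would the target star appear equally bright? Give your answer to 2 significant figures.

0.69

Equal flux requires L_t/d_t² = L_c/d_c², so d_t/d_c = √(L_t/L_c)
= √(0.479) = 0.6921.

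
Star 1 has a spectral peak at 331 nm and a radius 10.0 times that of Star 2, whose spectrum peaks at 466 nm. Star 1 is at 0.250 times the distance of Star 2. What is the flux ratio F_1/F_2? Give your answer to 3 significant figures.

6.29×10^3

Wien's law: T_1/T_2 = λ_2/λ_1 = 466/331 = 1.408.
L_1/L_2 = (R_1/R_2)²(T_1/T_2)⁴ = (10.0)²(1.408)⁴ = 392.9.
F_1/F_2 = (L_1/L_2)/(d_1/d_2)² = 392.9/(0.250)² = 6286.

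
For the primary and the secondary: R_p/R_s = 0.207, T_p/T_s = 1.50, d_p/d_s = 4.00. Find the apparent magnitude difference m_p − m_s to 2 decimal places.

L_p/L_s = (0.207)²(1.50)⁴ = 0.2169.
F_p/F_s = (L_p/L_s)/(d_p/d_s)² = 0.2169/16.00 = 0.01356.
m_p − m_s = −2.5 log₁₀(0.01356) = 4.67.

4.67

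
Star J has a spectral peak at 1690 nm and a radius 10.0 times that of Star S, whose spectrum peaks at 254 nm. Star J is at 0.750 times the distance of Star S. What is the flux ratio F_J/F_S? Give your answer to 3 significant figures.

0.0907

Wien's law: T_J/T_S = λ_S/λ_J = 254/1690 = 0.1503.
L_J/L_S = (R_J/R_S)²(T_J/T_S)⁴ = (10.0)²(0.1503)⁴ = 0.05103.
F_J/F_S = (L_J/L_S)/(d_J/d_S)² = 0.05103/(0.750)² = 0.09071.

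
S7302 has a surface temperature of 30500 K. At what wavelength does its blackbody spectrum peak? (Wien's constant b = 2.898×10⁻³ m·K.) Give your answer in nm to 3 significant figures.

λ_max = b/T = 2.898×10⁻³ / 30500 = 9.50×10^-8 m = 95.02 nm.

95.0 nm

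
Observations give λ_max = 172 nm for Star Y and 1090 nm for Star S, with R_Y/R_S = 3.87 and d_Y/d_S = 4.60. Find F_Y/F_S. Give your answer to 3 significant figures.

1.14×10^3

Wien's law: T_Y/T_S = λ_S/λ_Y = 1090/172 = 6.337.
L_Y/L_S = (R_Y/R_S)²(T_Y/T_S)⁴ = (3.87)²(6.337)⁴ = 2.416×10^4.
F_Y/F_S = (L_Y/L_S)/(d_Y/d_S)² = 2.416×10^4/(4.60)² = 1142.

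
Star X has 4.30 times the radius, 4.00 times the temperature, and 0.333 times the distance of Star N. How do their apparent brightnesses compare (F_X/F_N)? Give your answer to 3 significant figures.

L_X/L_N = (R_X/R_N)²(T_X/T_N)⁴ = (4.30)² × (4.00)⁴ = 4733.
F_X/F_N = (L_X/L_N)/(d_X/d_N)² = 4733 / (0.333)² = 4.269×10^4.

4.27×10^4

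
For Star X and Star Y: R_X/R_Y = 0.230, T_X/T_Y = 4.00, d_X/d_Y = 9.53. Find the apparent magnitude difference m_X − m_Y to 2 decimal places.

L_X/L_Y = (0.230)²(4.00)⁴ = 13.54.
F_X/F_Y = (L_X/L_Y)/(d_X/d_Y)² = 13.54/90.82 = 0.1491.
m_X − m_Y = −2.5 log₁₀(0.1491) = 2.07.

2.07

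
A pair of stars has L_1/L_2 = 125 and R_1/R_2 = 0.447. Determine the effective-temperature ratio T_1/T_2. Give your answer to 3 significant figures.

5.00

L ∝ R²T⁴ gives T ∝ (L/R²)^(1/4), so
T_1/T_2 = (125 / 0.447²)^(1/4) = (625.6)^(1/4) = 5.001.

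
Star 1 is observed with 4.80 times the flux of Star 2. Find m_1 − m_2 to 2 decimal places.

-1.70

m_1 − m_2 = −2.5 log₁₀(F_1/F_2) = −2.5 log₁₀(4.80) = −2.5 × (0.681) = -1.703.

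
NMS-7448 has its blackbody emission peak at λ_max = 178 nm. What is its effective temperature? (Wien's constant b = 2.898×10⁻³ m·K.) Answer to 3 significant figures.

1.63×10^4 K

T = b/λ_max = 2.898×10⁻³ / (178×10⁻⁹) = 1.628×10^4 K.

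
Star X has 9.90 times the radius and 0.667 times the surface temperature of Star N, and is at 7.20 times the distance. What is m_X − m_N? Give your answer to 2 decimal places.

L_X/L_N = (9.90)²(0.667)⁴ = 19.40.
F_X/F_N = (L_X/L_N)/(d_X/d_N)² = 19.40/51.84 = 0.3742.
m_X − m_N = −2.5 log₁₀(0.3742) = 1.07.

1.07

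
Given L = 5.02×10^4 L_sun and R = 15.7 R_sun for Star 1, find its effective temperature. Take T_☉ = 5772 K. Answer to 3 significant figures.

T/T_☉ = (L/L_☉)^(1/4) / (R/R_☉)^(1/2)
T = 5772 × (5.02×10^4)^(1/4) / √(15.7) = 5772 × 14.97 / 3.962 = 2.180×10^4 K.

2.18×10^4 K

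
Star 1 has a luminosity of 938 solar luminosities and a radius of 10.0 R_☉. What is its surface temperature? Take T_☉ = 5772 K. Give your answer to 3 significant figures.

T/T_☉ = (L/L_☉)^(1/4) / (R/R_☉)^(1/2)
T = 5772 × (938)^(1/4) / √(10.0) = 5772 × 5.534 / 3.162 = 1.010×10^4 K.

1.01×10^4 K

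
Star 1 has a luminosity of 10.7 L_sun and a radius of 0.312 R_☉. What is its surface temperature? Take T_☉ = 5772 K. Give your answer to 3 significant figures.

T/T_☉ = (L/L_☉)^(1/4) / (R/R_☉)^(1/2)
T = 5772 × (10.7)^(1/4) / √(0.312) = 5772 × 1.809 / 0.5586 = 1.869×10^4 K.

1.87×10^4 K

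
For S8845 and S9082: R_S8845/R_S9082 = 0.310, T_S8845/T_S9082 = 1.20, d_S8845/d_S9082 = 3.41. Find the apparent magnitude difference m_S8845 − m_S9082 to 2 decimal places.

L_S8845/L_S9082 = (0.310)²(1.20)⁴ = 0.1993.
F_S8845/F_S9082 = (L_S8845/L_S9082)/(d_S8845/d_S9082)² = 0.1993/11.63 = 0.01714.
m_S8845 − m_S9082 = −2.5 log₁₀(0.01714) = 4.42.

4.42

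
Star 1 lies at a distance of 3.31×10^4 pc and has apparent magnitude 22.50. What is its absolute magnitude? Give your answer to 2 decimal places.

M = m − 5 log₁₀(d/10 pc) = 22.50 − 5 log₁₀(3.31×10^4/10)
  = 22.50 − 5 × 3.520 = 22.50 − 17.60 = 4.90.

4.90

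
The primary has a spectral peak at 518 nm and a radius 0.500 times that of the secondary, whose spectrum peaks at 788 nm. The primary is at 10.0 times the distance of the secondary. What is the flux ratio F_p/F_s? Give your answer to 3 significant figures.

Wien's law: T_p/T_s = λ_s/λ_p = 788/518 = 1.521.
L_p/L_s = (R_p/R_s)²(T_p/T_s)⁴ = (0.500)²(1.521)⁴ = 1.339.
F_p/F_s = (L_p/L_s)/(d_p/d_s)² = 1.339/(10.0)² = 0.01339.

0.0134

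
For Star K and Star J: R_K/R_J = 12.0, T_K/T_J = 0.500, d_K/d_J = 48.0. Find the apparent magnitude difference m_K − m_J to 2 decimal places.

6.02

L_K/L_J = (12.0)²(0.500)⁴ = 9.000.
F_K/F_J = (L_K/L_J)/(d_K/d_J)² = 9.000/2304 = 0.003906.
m_K − m_J = −2.5 log₁₀(0.003906) = 6.02.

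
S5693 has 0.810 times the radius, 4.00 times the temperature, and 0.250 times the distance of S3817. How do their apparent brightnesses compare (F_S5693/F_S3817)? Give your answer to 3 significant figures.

L_S5693/L_S3817 = (R_S5693/R_S3817)²(T_S5693/T_S3817)⁴ = (0.810)² × (4.00)⁴ = 168.0.
F_S5693/F_S3817 = (L_S5693/L_S3817)/(d_S5693/d_S3817)² = 168.0 / (0.250)² = 2687.

2.69×10^3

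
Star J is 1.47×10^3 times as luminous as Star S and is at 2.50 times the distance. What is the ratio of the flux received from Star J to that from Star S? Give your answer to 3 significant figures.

F = L/(4πd²), so F_J/F_S = (L_J/L_S) / (d_J/d_S)²
= 1.47×10^3 / (2.50)² = 1.47×10^3 / 6.250 = 235.2.

235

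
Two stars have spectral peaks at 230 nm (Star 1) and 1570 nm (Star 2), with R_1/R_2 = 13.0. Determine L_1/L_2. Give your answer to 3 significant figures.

Wien's law gives T ∝ 1/λ_max, so T_1/T_2 = λ_2/λ_1 = 1570/230 = 6.826.
Then L ∝ R²T⁴ gives L_1/L_2 = (13.0)² × (6.826)⁴ = 169.0 × 2171 = 3.669×10^5.

3.67×10^5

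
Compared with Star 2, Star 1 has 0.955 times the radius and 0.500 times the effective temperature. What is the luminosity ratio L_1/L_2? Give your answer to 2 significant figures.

0.057

From the Stefan–Boltzmann law, L ∝ R²T⁴, so
L_1/L_2 = (R_1/R_2)² (T_1/T_2)⁴ = (0.955)² × (0.500)⁴ = 0.9120 × 0.06250 = 0.05700.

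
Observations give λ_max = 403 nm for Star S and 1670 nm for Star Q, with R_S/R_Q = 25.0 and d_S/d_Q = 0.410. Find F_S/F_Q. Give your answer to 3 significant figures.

Wien's law: T_S/T_Q = λ_Q/λ_S = 1670/403 = 4.144.
L_S/L_Q = (R_S/R_Q)²(T_S/T_Q)⁴ = (25.0)²(4.144)⁴ = 1.843×10^5.
F_S/F_Q = (L_S/L_Q)/(d_S/d_Q)² = 1.843×10^5/(0.410)² = 1.096×10^6.

1.10×10^6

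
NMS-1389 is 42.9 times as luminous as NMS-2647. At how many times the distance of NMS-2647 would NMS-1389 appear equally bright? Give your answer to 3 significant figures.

6.55

Equal flux requires L_NMS-1389/d_NMS-1389² = L_NMS-2647/d_NMS-2647², so d_NMS-1389/d_NMS-2647 = √(L_NMS-1389/L_NMS-2647)
= √(42.9) = 6.550.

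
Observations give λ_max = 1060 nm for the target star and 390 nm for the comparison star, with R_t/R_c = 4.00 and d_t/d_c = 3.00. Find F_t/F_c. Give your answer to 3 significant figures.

Wien's law: T_t/T_c = λ_c/λ_t = 390/1060 = 0.3679.
L_t/L_c = (R_t/R_c)²(T_t/T_c)⁴ = (4.00)²(0.3679)⁴ = 0.2932.
F_t/F_c = (L_t/L_c)/(d_t/d_c)² = 0.2932/(3.00)² = 0.03258.

0.0326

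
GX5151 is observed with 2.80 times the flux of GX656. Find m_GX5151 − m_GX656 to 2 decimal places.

-1.12

m_GX5151 − m_GX656 = −2.5 log₁₀(F_GX5151/F_GX656) = −2.5 log₁₀(2.80) = −2.5 × (0.447) = -1.118.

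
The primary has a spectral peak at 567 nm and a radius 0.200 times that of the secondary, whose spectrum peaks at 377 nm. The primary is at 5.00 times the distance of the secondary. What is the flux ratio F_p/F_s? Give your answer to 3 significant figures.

3.13×10^-4

Wien's law: T_p/T_s = λ_s/λ_p = 377/567 = 0.6649.
L_p/L_s = (R_p/R_s)²(T_p/T_s)⁴ = (0.200)²(0.6649)⁴ = 0.007818.
F_p/F_s = (L_p/L_s)/(d_p/d_s)² = 0.007818/(5.00)² = 3.127×10^-4.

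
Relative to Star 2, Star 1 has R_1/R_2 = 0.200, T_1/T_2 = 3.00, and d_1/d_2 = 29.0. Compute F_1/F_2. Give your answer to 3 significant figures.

0.00385

L_1/L_2 = (R_1/R_2)²(T_1/T_2)⁴ = (0.200)² × (3.00)⁴ = 3.240.
F_1/F_2 = (L_1/L_2)/(d_1/d_2)² = 3.240 / (29.0)² = 0.003853.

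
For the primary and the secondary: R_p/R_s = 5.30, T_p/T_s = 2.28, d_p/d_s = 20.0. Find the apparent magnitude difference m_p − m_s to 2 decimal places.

L_p/L_s = (5.30)²(2.28)⁴ = 759.1.
F_p/F_s = (L_p/L_s)/(d_p/d_s)² = 759.1/400.0 = 1.898.
m_p − m_s = −2.5 log₁₀(1.898) = -0.70.

-0.70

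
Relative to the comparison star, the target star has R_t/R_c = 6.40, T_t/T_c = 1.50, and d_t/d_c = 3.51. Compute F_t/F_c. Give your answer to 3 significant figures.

L_t/L_c = (R_t/R_c)²(T_t/T_c)⁴ = (6.40)² × (1.50)⁴ = 207.4.
F_t/F_c = (L_t/L_c)/(d_t/d_c)² = 207.4 / (3.51)² = 16.83.

16.8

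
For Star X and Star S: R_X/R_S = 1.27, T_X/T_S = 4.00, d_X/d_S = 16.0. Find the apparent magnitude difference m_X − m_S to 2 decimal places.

L_X/L_S = (1.27)²(4.00)⁴ = 412.9.
F_X/F_S = (L_X/L_S)/(d_X/d_S)² = 412.9/256.0 = 1.613.
m_X − m_S = −2.5 log₁₀(1.613) = -0.52.

-0.52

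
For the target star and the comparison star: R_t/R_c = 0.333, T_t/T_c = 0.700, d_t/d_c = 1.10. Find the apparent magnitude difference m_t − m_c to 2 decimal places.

4.14

L_t/L_c = (0.333)²(0.700)⁴ = 0.02662.
F_t/F_c = (L_t/L_c)/(d_t/d_c)² = 0.02662/1.210 = 0.02200.
m_t − m_c = −2.5 log₁₀(0.02200) = 4.14.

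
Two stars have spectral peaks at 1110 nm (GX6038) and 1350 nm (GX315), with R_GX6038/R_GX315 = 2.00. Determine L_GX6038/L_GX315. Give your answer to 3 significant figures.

8.75

Wien's law gives T ∝ 1/λ_max, so T_GX6038/T_GX315 = λ_GX315/λ_GX6038 = 1350/1110 = 1.216.
Then L ∝ R²T⁴ gives L_GX6038/L_GX315 = (2.00)² × (1.216)⁴ = 4.000 × 2.188 = 8.752.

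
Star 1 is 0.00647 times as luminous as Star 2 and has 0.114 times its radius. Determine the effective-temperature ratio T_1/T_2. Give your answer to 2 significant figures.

0.84

L ∝ R²T⁴ gives T ∝ (L/R²)^(1/4), so
T_1/T_2 = (0.00647 / 0.114²)^(1/4) = (0.4978)^(1/4) = 0.8400.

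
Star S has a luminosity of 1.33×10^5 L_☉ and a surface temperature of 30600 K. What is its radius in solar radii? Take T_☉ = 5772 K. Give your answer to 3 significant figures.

R/R_☉ = √(L/L_☉) / (T/T_☉)² = √(1.33×10^5) / (5.301)²
       = 364.7 / 28.11 = 12.98.

13.0 solar radii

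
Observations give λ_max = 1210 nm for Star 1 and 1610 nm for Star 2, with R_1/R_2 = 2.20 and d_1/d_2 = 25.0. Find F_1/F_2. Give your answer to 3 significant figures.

0.0243

Wien's law: T_1/T_2 = λ_2/λ_1 = 1610/1210 = 1.331.
L_1/L_2 = (R_1/R_2)²(T_1/T_2)⁴ = (2.20)²(1.331)⁴ = 15.17.
F_1/F_2 = (L_1/L_2)/(d_1/d_2)² = 15.17/(25.0)² = 0.02427.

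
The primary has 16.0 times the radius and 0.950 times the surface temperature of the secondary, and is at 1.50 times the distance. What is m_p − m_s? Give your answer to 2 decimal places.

L_p/L_s = (16.0)²(0.950)⁴ = 208.5.
F_p/F_s = (L_p/L_s)/(d_p/d_s)² = 208.5/2.250 = 92.67.
m_p − m_s = −2.5 log₁₀(92.67) = -4.92.

-4.92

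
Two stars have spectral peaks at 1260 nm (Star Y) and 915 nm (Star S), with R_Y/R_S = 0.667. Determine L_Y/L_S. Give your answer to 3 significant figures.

0.124

Wien's law gives T ∝ 1/λ_max, so T_Y/T_S = λ_S/λ_Y = 915/1260 = 0.7262.
Then L ∝ R²T⁴ gives L_Y/L_S = (0.667)² × (0.7262)⁴ = 0.4449 × 0.2781 = 0.1237.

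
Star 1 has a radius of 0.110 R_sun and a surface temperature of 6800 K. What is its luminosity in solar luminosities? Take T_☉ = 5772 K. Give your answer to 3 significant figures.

0.0233 solar luminosities

L/L_☉ = (R/R_☉)² (T/T_☉)⁴ = (0.110)² × (6800/5772)⁴
       = 0.01210 × (1.178)⁴ = 0.01210 × 1.926 = 0.02331.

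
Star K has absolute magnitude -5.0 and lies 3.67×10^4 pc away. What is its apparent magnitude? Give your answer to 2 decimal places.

m = M + 5 log₁₀(d/10 pc) = -5.0 + 5 log₁₀(3.67×10^4/10)
  = -5.0 + 5 × 3.565 = -5.0 + 17.82 = 12.82.

12.82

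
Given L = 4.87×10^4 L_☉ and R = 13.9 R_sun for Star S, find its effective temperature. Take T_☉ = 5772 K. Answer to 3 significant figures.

2.30×10^4 K

T/T_☉ = (L/L_☉)^(1/4) / (R/R_☉)^(1/2)
T = 5772 × (4.87×10^4)^(1/4) / √(13.9) = 5772 × 14.86 / 3.728 = 2.300×10^4 K.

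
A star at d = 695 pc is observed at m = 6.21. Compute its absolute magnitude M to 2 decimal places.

M = m − 5 log₁₀(d/10 pc) = 6.21 − 5 log₁₀(695/10)
  = 6.21 − 5 × 1.842 = 6.21 − 9.21 = -3.00.

-3.00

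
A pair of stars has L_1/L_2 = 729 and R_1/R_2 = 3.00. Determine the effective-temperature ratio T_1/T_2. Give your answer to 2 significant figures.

3.0

L ∝ R²T⁴ gives T ∝ (L/R²)^(1/4), so
T_1/T_2 = (729 / 3.00²)^(1/4) = (81.00)^(1/4) = 3.000.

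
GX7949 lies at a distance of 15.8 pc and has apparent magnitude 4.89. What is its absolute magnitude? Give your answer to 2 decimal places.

M = m − 5 log₁₀(d/10 pc) = 4.89 − 5 log₁₀(15.8/10)
  = 4.89 − 5 × 0.199 = 4.89 − 0.99 = 3.90.

3.90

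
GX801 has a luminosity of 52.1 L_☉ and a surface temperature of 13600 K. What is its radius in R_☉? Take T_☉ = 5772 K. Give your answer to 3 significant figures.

R/R_☉ = √(L/L_☉) / (T/T_☉)² = √(52.1) / (2.356)²
       = 7.218 / 5.552 = 1.300.

1.30 R_☉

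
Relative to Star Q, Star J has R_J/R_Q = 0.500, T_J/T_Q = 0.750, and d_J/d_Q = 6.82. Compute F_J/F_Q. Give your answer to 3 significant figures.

0.00170

L_J/L_Q = (R_J/R_Q)²(T_J/T_Q)⁴ = (0.500)² × (0.750)⁴ = 0.07910.
F_J/F_Q = (L_J/L_Q)/(d_J/d_Q)² = 0.07910 / (6.82)² = 0.001701.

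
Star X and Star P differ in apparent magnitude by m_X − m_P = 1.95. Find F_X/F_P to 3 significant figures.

F_X/F_P = 10^(−(m_X − m_P)/2.5) = 10^(-1.95/2.5) = 10^-0.780 = 0.1660.

0.166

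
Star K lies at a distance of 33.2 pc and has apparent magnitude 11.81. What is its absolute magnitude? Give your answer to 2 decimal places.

9.20

M = m − 5 log₁₀(d/10 pc) = 11.81 − 5 log₁₀(33.2/10)
  = 11.81 − 5 × 0.521 = 11.81 − 2.61 = 9.20.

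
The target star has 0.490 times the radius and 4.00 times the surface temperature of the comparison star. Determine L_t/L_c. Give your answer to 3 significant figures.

From the Stefan–Boltzmann law, L ∝ R²T⁴, so
L_t/L_c = (R_t/R_c)² (T_t/T_c)⁴ = (0.490)² × (4.00)⁴ = 0.2401 × 256.0 = 61.47.

61.5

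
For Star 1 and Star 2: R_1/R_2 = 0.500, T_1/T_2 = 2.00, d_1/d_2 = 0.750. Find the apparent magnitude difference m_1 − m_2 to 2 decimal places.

L_1/L_2 = (0.500)²(2.00)⁴ = 4.000.
F_1/F_2 = (L_1/L_2)/(d_1/d_2)² = 4.000/0.5625 = 7.111.
m_1 − m_2 = −2.5 log₁₀(7.111) = -2.13.

-2.13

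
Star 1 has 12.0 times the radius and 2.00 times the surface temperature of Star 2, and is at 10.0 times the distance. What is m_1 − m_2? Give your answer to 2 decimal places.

-3.41

L_1/L_2 = (12.0)²(2.00)⁴ = 2304.
F_1/F_2 = (L_1/L_2)/(d_1/d_2)² = 2304/100.0 = 23.04.
m_1 − m_2 = −2.5 log₁₀(23.04) = -3.41.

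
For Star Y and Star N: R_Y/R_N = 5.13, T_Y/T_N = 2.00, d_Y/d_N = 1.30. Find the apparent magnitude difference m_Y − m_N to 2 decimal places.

L_Y/L_N = (5.13)²(2.00)⁴ = 421.1.
F_Y/F_N = (L_Y/L_N)/(d_Y/d_N)² = 421.1/1.690 = 249.2.
m_Y − m_N = −2.5 log₁₀(249.2) = -5.99.

-5.99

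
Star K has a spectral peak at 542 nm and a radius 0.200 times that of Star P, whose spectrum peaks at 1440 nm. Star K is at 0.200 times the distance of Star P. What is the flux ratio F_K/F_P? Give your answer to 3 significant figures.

Wien's law: T_K/T_P = λ_P/λ_K = 1440/542 = 2.657.
L_K/L_P = (R_K/R_P)²(T_K/T_P)⁴ = (0.200)²(2.657)⁴ = 1.993.
F_K/F_P = (L_K/L_P)/(d_K/d_P)² = 1.993/(0.200)² = 49.83.

49.8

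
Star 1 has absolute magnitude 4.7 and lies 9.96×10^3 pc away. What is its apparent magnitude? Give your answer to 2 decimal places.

m = M + 5 log₁₀(d/10 pc) = 4.7 + 5 log₁₀(9.96×10^3/10)
  = 4.7 + 5 × 2.998 = 4.7 + 14.99 = 19.69.

19.69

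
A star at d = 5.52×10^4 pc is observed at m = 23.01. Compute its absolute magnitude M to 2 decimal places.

M = m − 5 log₁₀(d/10 pc) = 23.01 − 5 log₁₀(5.52×10^4/10)
  = 23.01 − 5 × 3.742 = 23.01 − 18.71 = 4.30.

4.30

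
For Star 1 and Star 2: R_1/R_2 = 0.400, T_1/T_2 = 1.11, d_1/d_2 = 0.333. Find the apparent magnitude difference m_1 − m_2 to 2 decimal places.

-0.85

L_1/L_2 = (0.400)²(1.11)⁴ = 0.2429.
F_1/F_2 = (L_1/L_2)/(d_1/d_2)² = 0.2429/0.1109 = 2.190.
m_1 − m_2 = −2.5 log₁₀(2.190) = -0.85.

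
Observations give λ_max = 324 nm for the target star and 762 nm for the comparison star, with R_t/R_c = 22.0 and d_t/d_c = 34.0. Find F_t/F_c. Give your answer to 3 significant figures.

Wien's law: T_t/T_c = λ_c/λ_t = 762/324 = 2.352.
L_t/L_c = (R_t/R_c)²(T_t/T_c)⁴ = (22.0)²(2.352)⁴ = 1.481×10^4.
F_t/F_c = (L_t/L_c)/(d_t/d_c)² = 1.481×10^4/(34.0)² = 12.81.

12.8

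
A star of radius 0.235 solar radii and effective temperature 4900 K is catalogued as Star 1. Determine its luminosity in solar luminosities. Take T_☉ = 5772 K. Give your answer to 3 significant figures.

L/L_☉ = (R/R_☉)² (T/T_☉)⁴ = (0.235)² × (4900/5772)⁴
       = 0.05522 × (0.8489)⁴ = 0.05522 × 0.5194 = 0.02868.

0.0287 solar luminosities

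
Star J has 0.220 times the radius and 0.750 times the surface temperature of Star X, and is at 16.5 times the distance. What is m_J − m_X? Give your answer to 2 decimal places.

L_J/L_X = (0.220)²(0.750)⁴ = 0.01531.
F_J/F_X = (L_J/L_X)/(d_J/d_X)² = 0.01531/272.2 = 5.625×10^-5.
m_J − m_X = −2.5 log₁₀(5.625×10^-5) = 10.62.

10.62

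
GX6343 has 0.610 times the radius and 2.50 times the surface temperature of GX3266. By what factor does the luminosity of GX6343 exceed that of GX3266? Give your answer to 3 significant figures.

From the Stefan–Boltzmann law, L ∝ R²T⁴, so
L_GX6343/L_GX3266 = (R_GX6343/R_GX3266)² (T_GX6343/T_GX3266)⁴ = (0.610)² × (2.50)⁴ = 0.3721 × 39.06 = 14.54.

14.5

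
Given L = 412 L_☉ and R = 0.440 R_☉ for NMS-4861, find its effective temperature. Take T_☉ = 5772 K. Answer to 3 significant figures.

T/T_☉ = (L/L_☉)^(1/4) / (R/R_☉)^(1/2)
T = 5772 × (412)^(1/4) / √(0.440) = 5772 × 4.505 / 0.6633 = 3.920×10^4 K.

3.92×10^4 K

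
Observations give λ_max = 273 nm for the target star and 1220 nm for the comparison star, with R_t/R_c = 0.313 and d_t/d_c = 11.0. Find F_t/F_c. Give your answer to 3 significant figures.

Wien's law: T_t/T_c = λ_c/λ_t = 1220/273 = 4.469.
L_t/L_c = (R_t/R_c)²(T_t/T_c)⁴ = (0.313)²(4.469)⁴ = 39.07.
F_t/F_c = (L_t/L_c)/(d_t/d_c)² = 39.07/(11.0)² = 0.3229.

0.323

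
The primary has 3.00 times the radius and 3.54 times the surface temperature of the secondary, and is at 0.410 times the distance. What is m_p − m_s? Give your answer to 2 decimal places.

L_p/L_s = (3.00)²(3.54)⁴ = 1413.
F_p/F_s = (L_p/L_s)/(d_p/d_s)² = 1413/0.1681 = 8408.
m_p − m_s = −2.5 log₁₀(8408) = -9.81.

-9.81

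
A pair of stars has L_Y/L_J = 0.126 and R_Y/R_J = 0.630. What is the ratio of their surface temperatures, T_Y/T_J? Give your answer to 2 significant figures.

L ∝ R²T⁴ gives T ∝ (L/R²)^(1/4), so
T_Y/T_J = (0.126 / 0.630²)^(1/4) = (0.3175)^(1/4) = 0.7506.

0.75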